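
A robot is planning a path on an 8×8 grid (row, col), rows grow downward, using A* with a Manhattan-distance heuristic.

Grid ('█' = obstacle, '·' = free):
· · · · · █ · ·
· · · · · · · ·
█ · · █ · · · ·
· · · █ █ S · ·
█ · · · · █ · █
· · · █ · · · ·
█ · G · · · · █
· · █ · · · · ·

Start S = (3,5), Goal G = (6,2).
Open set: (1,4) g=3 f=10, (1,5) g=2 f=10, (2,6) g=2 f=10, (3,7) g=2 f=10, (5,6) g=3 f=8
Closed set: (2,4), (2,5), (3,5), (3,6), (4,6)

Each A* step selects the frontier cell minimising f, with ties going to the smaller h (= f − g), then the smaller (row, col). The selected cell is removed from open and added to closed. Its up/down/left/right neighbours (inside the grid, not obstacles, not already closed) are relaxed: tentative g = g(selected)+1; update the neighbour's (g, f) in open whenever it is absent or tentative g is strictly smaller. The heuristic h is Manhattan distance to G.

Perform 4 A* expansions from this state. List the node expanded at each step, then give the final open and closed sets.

order=[(5,6) → (5,5) → (5,4) → (6,4)]; open=[(1,4) g=3 f=10, (1,5) g=2 f=10, (2,6) g=2 f=10, (3,7) g=2 f=10, (4,4) g=6 f=10, (5,7) g=4 f=10, (6,3) g=7 f=8, (6,5) g=5 f=8, (6,6) g=4 f=8, (7,4) g=7 f=10]; closed=[(2,4), (2,5), (3,5), (3,6), (4,6), (5,4), (5,5), (5,6), (6,4)]

step 1: expand (5,6) (f=8, h=5) → closed; open now [(1,4) g=3 f=10, (1,5) g=2 f=10, (2,6) g=2 f=10, (3,7) g=2 f=10, (5,5) g=4 f=8, (5,7) g=4 f=10, (6,6) g=4 f=8]
step 2: expand (5,5) (f=8, h=4) → closed; open now [(1,4) g=3 f=10, (1,5) g=2 f=10, (2,6) g=2 f=10, (3,7) g=2 f=10, (5,4) g=5 f=8, (5,7) g=4 f=10, (6,5) g=5 f=8, (6,6) g=4 f=8]
step 3: expand (5,4) (f=8, h=3) → closed; open now [(1,4) g=3 f=10, (1,5) g=2 f=10, (2,6) g=2 f=10, (3,7) g=2 f=10, (4,4) g=6 f=10, (5,7) g=4 f=10, (6,4) g=6 f=8, (6,5) g=5 f=8, (6,6) g=4 f=8]
step 4: expand (6,4) (f=8, h=2) → closed; open now [(1,4) g=3 f=10, (1,5) g=2 f=10, (2,6) g=2 f=10, (3,7) g=2 f=10, (4,4) g=6 f=10, (5,7) g=4 f=10, (6,3) g=7 f=8, (6,5) g=5 f=8, (6,6) g=4 f=8, (7,4) g=7 f=10]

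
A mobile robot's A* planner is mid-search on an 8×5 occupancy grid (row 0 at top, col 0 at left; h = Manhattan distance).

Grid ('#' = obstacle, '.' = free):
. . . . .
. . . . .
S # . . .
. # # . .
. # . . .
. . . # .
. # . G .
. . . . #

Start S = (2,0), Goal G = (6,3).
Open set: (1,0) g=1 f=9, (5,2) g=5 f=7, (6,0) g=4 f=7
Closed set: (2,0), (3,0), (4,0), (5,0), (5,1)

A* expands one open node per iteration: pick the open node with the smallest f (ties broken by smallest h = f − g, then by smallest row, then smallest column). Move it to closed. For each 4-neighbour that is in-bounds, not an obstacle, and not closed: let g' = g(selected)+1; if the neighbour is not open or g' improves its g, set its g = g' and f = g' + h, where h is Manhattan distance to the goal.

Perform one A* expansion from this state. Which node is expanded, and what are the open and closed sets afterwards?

expanded=(5,2); open=[(1,0) g=1 f=9, (4,2) g=6 f=9, (6,0) g=4 f=7, (6,2) g=6 f=7]; closed=[(2,0), (3,0), (4,0), (5,0), (5,1), (5,2)]

step 1: expand (5,2) (f=7, h=2) → closed; open now [(1,0) g=1 f=9, (4,2) g=6 f=9, (6,0) g=4 f=7, (6,2) g=6 f=7]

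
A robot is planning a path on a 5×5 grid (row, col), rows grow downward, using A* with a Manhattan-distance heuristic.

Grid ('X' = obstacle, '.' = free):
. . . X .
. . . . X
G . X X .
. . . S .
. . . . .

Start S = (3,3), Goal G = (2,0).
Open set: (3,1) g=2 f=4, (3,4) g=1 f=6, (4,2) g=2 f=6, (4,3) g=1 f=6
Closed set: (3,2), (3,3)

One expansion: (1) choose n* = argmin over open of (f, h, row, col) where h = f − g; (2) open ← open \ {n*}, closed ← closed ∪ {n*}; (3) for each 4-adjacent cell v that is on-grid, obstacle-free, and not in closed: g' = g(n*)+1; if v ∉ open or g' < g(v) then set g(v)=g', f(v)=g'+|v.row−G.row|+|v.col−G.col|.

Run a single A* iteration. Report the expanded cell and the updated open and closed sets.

step 1: expand (3,1) (f=4, h=2) → closed; open now [(2,1) g=3 f=4, (3,0) g=3 f=4, (3,4) g=1 f=6, (4,1) g=3 f=6, (4,2) g=2 f=6, (4,3) g=1 f=6]

expanded=(3,1); open=[(2,1) g=3 f=4, (3,0) g=3 f=4, (3,4) g=1 f=6, (4,1) g=3 f=6, (4,2) g=2 f=6, (4,3) g=1 f=6]; closed=[(3,1), (3,2), (3,3)]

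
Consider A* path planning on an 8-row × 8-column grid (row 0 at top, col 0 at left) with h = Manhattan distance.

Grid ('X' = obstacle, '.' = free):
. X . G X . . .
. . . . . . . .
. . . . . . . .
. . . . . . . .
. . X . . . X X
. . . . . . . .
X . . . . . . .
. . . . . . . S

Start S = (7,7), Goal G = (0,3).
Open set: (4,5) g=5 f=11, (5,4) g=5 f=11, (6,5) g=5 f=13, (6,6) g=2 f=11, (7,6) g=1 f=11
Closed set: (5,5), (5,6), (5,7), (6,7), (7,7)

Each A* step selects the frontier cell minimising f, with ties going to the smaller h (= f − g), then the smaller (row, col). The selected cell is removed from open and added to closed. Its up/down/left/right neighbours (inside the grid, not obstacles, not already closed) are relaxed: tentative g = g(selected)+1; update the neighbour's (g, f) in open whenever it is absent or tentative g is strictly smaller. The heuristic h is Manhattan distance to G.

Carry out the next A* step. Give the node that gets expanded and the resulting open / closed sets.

expanded=(4,5); open=[(3,5) g=6 f=11, (4,4) g=6 f=11, (5,4) g=5 f=11, (6,5) g=5 f=13, (6,6) g=2 f=11, (7,6) g=1 f=11]; closed=[(4,5), (5,5), (5,6), (5,7), (6,7), (7,7)]

step 1: expand (4,5) (f=11, h=6) → closed; open now [(3,5) g=6 f=11, (4,4) g=6 f=11, (5,4) g=5 f=11, (6,5) g=5 f=13, (6,6) g=2 f=11, (7,6) g=1 f=11]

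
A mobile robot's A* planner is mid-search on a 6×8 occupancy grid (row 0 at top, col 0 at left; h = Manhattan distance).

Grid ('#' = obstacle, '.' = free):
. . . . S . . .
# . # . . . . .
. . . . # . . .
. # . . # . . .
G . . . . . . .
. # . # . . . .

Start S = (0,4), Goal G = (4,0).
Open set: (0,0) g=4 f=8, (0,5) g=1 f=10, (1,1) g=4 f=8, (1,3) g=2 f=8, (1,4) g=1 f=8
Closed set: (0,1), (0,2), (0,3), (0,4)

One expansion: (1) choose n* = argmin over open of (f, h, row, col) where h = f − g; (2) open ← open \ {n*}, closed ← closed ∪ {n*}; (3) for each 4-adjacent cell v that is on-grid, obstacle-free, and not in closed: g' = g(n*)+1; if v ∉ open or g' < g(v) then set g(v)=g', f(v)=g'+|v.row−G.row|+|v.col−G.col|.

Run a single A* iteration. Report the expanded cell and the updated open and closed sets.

expanded=(0,0); open=[(0,5) g=1 f=10, (1,1) g=4 f=8, (1,3) g=2 f=8, (1,4) g=1 f=8]; closed=[(0,0), (0,1), (0,2), (0,3), (0,4)]

step 1: expand (0,0) (f=8, h=4) → closed; open now [(0,5) g=1 f=10, (1,1) g=4 f=8, (1,3) g=2 f=8, (1,4) g=1 f=8]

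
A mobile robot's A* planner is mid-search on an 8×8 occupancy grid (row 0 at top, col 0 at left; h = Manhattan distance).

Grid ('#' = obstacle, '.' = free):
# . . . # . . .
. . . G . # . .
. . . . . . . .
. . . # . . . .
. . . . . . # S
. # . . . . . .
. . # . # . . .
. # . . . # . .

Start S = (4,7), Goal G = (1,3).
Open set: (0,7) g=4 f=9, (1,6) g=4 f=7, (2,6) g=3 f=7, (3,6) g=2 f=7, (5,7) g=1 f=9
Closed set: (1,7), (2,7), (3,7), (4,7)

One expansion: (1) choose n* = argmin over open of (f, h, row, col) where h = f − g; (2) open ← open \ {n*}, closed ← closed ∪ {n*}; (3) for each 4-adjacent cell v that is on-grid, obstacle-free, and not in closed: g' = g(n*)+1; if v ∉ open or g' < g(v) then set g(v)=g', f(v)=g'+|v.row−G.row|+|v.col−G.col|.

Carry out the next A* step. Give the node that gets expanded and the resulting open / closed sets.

step 1: expand (1,6) (f=7, h=3) → closed; open now [(0,6) g=5 f=9, (0,7) g=4 f=9, (2,6) g=3 f=7, (3,6) g=2 f=7, (5,7) g=1 f=9]

expanded=(1,6); open=[(0,6) g=5 f=9, (0,7) g=4 f=9, (2,6) g=3 f=7, (3,6) g=2 f=7, (5,7) g=1 f=9]; closed=[(1,6), (1,7), (2,7), (3,7), (4,7)]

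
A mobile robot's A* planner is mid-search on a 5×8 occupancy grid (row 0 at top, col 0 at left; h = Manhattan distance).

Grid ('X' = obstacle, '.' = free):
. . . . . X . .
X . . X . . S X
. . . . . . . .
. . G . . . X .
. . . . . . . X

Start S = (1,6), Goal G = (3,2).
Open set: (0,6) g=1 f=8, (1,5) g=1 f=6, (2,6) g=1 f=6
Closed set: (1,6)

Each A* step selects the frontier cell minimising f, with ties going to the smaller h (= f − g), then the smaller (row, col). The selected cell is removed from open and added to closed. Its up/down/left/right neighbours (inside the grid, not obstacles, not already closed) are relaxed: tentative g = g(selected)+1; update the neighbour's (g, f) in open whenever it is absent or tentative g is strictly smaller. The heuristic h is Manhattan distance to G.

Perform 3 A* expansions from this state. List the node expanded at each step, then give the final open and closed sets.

step 1: expand (1,5) (f=6, h=5) → closed; open now [(0,6) g=1 f=8, (1,4) g=2 f=6, (2,5) g=2 f=6, (2,6) g=1 f=6]
step 2: expand (1,4) (f=6, h=4) → closed; open now [(0,4) g=3 f=8, (0,6) g=1 f=8, (2,4) g=3 f=6, (2,5) g=2 f=6, (2,6) g=1 f=6]
step 3: expand (2,4) (f=6, h=3) → closed; open now [(0,4) g=3 f=8, (0,6) g=1 f=8, (2,3) g=4 f=6, (2,5) g=2 f=6, (2,6) g=1 f=6, (3,4) g=4 f=6]

order=[(1,5) → (1,4) → (2,4)]; open=[(0,4) g=3 f=8, (0,6) g=1 f=8, (2,3) g=4 f=6, (2,5) g=2 f=6, (2,6) g=1 f=6, (3,4) g=4 f=6]; closed=[(1,4), (1,5), (1,6), (2,4)]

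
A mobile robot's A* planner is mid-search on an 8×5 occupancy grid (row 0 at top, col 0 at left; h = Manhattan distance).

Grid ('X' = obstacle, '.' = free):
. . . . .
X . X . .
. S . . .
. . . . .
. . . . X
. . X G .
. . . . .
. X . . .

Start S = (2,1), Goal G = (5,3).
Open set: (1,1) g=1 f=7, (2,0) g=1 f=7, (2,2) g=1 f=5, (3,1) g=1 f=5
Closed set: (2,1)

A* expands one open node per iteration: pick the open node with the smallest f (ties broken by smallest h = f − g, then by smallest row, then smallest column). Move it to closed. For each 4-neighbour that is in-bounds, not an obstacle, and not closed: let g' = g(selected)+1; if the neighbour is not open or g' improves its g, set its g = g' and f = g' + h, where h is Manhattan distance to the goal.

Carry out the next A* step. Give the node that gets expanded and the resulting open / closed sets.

expanded=(2,2); open=[(1,1) g=1 f=7, (2,0) g=1 f=7, (2,3) g=2 f=5, (3,1) g=1 f=5, (3,2) g=2 f=5]; closed=[(2,1), (2,2)]

step 1: expand (2,2) (f=5, h=4) → closed; open now [(1,1) g=1 f=7, (2,0) g=1 f=7, (2,3) g=2 f=5, (3,1) g=1 f=5, (3,2) g=2 f=5]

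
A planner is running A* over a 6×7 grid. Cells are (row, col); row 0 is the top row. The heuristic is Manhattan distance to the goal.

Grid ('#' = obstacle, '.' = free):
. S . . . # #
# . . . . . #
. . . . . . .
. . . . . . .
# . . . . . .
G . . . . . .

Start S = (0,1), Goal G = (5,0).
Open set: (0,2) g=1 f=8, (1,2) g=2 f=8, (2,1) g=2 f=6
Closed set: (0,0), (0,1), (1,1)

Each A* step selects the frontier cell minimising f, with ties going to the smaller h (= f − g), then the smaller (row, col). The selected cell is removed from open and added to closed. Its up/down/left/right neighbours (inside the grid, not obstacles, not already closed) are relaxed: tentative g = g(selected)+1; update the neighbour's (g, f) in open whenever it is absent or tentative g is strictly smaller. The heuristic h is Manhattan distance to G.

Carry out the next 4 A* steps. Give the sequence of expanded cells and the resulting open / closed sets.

order=[(2,1) → (2,0) → (3,0) → (3,1)]; open=[(0,2) g=1 f=8, (1,2) g=2 f=8, (2,2) g=3 f=8, (3,2) g=4 f=8, (4,1) g=4 f=6]; closed=[(0,0), (0,1), (1,1), (2,0), (2,1), (3,0), (3,1)]

step 1: expand (2,1) (f=6, h=4) → closed; open now [(0,2) g=1 f=8, (1,2) g=2 f=8, (2,0) g=3 f=6, (2,2) g=3 f=8, (3,1) g=3 f=6]
step 2: expand (2,0) (f=6, h=3) → closed; open now [(0,2) g=1 f=8, (1,2) g=2 f=8, (2,2) g=3 f=8, (3,0) g=4 f=6, (3,1) g=3 f=6]
step 3: expand (3,0) (f=6, h=2) → closed; open now [(0,2) g=1 f=8, (1,2) g=2 f=8, (2,2) g=3 f=8, (3,1) g=3 f=6]
step 4: expand (3,1) (f=6, h=3) → closed; open now [(0,2) g=1 f=8, (1,2) g=2 f=8, (2,2) g=3 f=8, (3,2) g=4 f=8, (4,1) g=4 f=6]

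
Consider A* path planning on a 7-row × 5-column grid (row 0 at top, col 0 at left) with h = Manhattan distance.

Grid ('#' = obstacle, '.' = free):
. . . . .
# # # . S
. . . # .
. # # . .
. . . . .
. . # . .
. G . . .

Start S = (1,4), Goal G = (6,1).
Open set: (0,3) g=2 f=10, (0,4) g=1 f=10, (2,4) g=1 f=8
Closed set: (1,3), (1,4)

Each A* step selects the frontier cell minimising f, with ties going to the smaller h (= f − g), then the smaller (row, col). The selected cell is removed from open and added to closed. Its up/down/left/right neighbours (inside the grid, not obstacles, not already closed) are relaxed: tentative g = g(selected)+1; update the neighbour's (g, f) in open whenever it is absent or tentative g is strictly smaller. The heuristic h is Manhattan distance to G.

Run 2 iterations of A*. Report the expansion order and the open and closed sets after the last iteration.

order=[(2,4) → (3,4)]; open=[(0,3) g=2 f=10, (0,4) g=1 f=10, (3,3) g=3 f=8, (4,4) g=3 f=8]; closed=[(1,3), (1,4), (2,4), (3,4)]

step 1: expand (2,4) (f=8, h=7) → closed; open now [(0,3) g=2 f=10, (0,4) g=1 f=10, (3,4) g=2 f=8]
step 2: expand (3,4) (f=8, h=6) → closed; open now [(0,3) g=2 f=10, (0,4) g=1 f=10, (3,3) g=3 f=8, (4,4) g=3 f=8]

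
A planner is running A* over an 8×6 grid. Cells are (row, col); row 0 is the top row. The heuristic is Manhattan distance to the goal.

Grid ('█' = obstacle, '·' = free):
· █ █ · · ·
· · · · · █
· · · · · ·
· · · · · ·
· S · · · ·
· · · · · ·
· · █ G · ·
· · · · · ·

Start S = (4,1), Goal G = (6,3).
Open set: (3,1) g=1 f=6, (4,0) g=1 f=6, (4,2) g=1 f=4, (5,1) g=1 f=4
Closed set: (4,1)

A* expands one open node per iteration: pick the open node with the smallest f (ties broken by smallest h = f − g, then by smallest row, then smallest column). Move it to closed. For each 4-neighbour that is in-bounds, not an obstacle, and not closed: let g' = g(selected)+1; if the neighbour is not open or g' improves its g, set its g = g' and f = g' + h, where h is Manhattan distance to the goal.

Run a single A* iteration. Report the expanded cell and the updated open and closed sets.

expanded=(4,2); open=[(3,1) g=1 f=6, (3,2) g=2 f=6, (4,0) g=1 f=6, (4,3) g=2 f=4, (5,1) g=1 f=4, (5,2) g=2 f=4]; closed=[(4,1), (4,2)]

step 1: expand (4,2) (f=4, h=3) → closed; open now [(3,1) g=1 f=6, (3,2) g=2 f=6, (4,0) g=1 f=6, (4,3) g=2 f=4, (5,1) g=1 f=4, (5,2) g=2 f=4]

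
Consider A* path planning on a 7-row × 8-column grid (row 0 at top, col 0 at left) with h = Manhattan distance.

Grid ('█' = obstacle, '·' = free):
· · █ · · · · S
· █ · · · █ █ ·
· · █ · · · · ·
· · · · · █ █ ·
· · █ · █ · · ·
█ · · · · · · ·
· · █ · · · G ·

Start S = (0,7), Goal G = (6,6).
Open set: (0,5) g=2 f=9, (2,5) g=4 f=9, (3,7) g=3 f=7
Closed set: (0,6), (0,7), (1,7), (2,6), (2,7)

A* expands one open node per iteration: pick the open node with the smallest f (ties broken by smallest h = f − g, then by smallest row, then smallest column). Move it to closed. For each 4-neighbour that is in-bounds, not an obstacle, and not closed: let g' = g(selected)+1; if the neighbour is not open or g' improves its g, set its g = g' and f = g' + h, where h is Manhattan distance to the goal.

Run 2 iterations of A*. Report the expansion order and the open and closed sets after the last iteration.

step 1: expand (3,7) (f=7, h=4) → closed; open now [(0,5) g=2 f=9, (2,5) g=4 f=9, (4,7) g=4 f=7]
step 2: expand (4,7) (f=7, h=3) → closed; open now [(0,5) g=2 f=9, (2,5) g=4 f=9, (4,6) g=5 f=7, (5,7) g=5 f=7]

order=[(3,7) → (4,7)]; open=[(0,5) g=2 f=9, (2,5) g=4 f=9, (4,6) g=5 f=7, (5,7) g=5 f=7]; closed=[(0,6), (0,7), (1,7), (2,6), (2,7), (3,7), (4,7)]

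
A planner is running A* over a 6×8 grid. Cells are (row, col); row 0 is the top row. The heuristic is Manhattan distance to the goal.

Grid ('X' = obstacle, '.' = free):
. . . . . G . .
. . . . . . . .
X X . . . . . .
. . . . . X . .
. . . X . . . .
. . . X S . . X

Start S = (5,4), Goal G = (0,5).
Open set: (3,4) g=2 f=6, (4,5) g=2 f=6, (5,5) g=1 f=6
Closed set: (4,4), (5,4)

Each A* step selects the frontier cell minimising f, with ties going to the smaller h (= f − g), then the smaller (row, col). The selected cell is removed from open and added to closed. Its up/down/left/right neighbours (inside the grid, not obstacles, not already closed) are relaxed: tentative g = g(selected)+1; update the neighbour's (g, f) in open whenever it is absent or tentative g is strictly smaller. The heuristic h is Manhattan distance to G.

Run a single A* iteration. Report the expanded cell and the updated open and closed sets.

step 1: expand (3,4) (f=6, h=4) → closed; open now [(2,4) g=3 f=6, (3,3) g=3 f=8, (4,5) g=2 f=6, (5,5) g=1 f=6]

expanded=(3,4); open=[(2,4) g=3 f=6, (3,3) g=3 f=8, (4,5) g=2 f=6, (5,5) g=1 f=6]; closed=[(3,4), (4,4), (5,4)]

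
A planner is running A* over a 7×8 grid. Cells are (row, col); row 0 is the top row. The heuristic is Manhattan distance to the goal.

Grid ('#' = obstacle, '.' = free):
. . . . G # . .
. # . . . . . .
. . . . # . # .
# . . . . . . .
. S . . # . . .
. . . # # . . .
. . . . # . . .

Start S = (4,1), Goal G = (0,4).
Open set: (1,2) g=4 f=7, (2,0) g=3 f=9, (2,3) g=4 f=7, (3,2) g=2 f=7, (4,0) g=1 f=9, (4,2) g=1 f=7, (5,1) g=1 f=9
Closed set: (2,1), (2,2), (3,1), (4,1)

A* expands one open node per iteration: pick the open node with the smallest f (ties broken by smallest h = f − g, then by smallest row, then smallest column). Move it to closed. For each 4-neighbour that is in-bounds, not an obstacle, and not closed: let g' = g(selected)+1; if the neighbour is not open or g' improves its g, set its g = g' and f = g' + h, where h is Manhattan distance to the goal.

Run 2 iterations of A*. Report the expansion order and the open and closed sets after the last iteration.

step 1: expand (1,2) (f=7, h=3) → closed; open now [(0,2) g=5 f=7, (1,3) g=5 f=7, (2,0) g=3 f=9, (2,3) g=4 f=7, (3,2) g=2 f=7, (4,0) g=1 f=9, (4,2) g=1 f=7, (5,1) g=1 f=9]
step 2: expand (0,2) (f=7, h=2) → closed; open now [(0,1) g=6 f=9, (0,3) g=6 f=7, (1,3) g=5 f=7, (2,0) g=3 f=9, (2,3) g=4 f=7, (3,2) g=2 f=7, (4,0) g=1 f=9, (4,2) g=1 f=7, (5,1) g=1 f=9]

order=[(1,2) → (0,2)]; open=[(0,1) g=6 f=9, (0,3) g=6 f=7, (1,3) g=5 f=7, (2,0) g=3 f=9, (2,3) g=4 f=7, (3,2) g=2 f=7, (4,0) g=1 f=9, (4,2) g=1 f=7, (5,1) g=1 f=9]; closed=[(0,2), (1,2), (2,1), (2,2), (3,1), (4,1)]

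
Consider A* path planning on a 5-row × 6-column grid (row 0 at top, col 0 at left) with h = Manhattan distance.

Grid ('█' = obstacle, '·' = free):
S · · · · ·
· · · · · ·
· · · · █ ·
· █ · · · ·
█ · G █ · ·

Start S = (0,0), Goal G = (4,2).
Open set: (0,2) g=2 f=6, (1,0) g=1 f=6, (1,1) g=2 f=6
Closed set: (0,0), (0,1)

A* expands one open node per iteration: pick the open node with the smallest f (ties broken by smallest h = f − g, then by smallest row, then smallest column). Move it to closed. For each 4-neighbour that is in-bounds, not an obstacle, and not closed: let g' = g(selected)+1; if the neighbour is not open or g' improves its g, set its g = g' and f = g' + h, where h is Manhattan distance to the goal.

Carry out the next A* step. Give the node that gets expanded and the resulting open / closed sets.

step 1: expand (0,2) (f=6, h=4) → closed; open now [(0,3) g=3 f=8, (1,0) g=1 f=6, (1,1) g=2 f=6, (1,2) g=3 f=6]

expanded=(0,2); open=[(0,3) g=3 f=8, (1,0) g=1 f=6, (1,1) g=2 f=6, (1,2) g=3 f=6]; closed=[(0,0), (0,1), (0,2)]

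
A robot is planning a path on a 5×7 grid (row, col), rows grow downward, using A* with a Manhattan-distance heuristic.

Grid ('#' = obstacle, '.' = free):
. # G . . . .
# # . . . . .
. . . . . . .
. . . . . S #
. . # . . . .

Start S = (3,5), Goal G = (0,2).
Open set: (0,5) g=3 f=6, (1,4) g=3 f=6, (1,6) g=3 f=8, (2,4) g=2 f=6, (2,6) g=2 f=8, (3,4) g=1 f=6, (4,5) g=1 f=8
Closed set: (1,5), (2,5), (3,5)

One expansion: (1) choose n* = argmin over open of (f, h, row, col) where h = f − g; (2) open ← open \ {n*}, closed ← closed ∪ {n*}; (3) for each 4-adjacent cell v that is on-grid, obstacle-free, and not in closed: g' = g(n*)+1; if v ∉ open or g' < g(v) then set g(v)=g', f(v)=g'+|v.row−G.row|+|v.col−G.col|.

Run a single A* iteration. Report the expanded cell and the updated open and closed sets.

step 1: expand (0,5) (f=6, h=3) → closed; open now [(0,4) g=4 f=6, (0,6) g=4 f=8, (1,4) g=3 f=6, (1,6) g=3 f=8, (2,4) g=2 f=6, (2,6) g=2 f=8, (3,4) g=1 f=6, (4,5) g=1 f=8]

expanded=(0,5); open=[(0,4) g=4 f=6, (0,6) g=4 f=8, (1,4) g=3 f=6, (1,6) g=3 f=8, (2,4) g=2 f=6, (2,6) g=2 f=8, (3,4) g=1 f=6, (4,5) g=1 f=8]; closed=[(0,5), (1,5), (2,5), (3,5)]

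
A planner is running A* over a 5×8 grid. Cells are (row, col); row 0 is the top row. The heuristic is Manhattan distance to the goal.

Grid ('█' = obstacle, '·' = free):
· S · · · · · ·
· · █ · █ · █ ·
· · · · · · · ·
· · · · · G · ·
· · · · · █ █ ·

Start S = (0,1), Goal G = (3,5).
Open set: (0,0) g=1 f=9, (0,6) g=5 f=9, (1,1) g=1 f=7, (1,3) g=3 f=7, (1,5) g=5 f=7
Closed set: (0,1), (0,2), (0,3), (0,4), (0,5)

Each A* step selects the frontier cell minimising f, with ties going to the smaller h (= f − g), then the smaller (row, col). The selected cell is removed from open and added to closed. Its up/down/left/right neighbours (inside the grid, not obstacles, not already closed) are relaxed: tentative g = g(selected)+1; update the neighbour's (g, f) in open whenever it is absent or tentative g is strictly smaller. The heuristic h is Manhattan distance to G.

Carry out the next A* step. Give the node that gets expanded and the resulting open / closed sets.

expanded=(1,5); open=[(0,0) g=1 f=9, (0,6) g=5 f=9, (1,1) g=1 f=7, (1,3) g=3 f=7, (2,5) g=6 f=7]; closed=[(0,1), (0,2), (0,3), (0,4), (0,5), (1,5)]

step 1: expand (1,5) (f=7, h=2) → closed; open now [(0,0) g=1 f=9, (0,6) g=5 f=9, (1,1) g=1 f=7, (1,3) g=3 f=7, (2,5) g=6 f=7]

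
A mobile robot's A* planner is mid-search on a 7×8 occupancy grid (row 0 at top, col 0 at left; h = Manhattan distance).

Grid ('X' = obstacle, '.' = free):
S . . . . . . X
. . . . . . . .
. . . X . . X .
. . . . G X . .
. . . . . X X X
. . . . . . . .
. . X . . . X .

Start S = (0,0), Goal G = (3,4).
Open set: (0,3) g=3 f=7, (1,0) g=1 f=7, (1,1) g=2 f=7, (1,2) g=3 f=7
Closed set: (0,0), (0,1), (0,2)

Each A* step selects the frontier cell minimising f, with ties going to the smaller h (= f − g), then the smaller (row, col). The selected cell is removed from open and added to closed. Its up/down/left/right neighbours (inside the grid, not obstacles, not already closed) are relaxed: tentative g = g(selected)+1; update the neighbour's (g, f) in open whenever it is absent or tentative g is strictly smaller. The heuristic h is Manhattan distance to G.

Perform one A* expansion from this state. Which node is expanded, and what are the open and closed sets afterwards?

step 1: expand (0,3) (f=7, h=4) → closed; open now [(0,4) g=4 f=7, (1,0) g=1 f=7, (1,1) g=2 f=7, (1,2) g=3 f=7, (1,3) g=4 f=7]

expanded=(0,3); open=[(0,4) g=4 f=7, (1,0) g=1 f=7, (1,1) g=2 f=7, (1,2) g=3 f=7, (1,3) g=4 f=7]; closed=[(0,0), (0,1), (0,2), (0,3)]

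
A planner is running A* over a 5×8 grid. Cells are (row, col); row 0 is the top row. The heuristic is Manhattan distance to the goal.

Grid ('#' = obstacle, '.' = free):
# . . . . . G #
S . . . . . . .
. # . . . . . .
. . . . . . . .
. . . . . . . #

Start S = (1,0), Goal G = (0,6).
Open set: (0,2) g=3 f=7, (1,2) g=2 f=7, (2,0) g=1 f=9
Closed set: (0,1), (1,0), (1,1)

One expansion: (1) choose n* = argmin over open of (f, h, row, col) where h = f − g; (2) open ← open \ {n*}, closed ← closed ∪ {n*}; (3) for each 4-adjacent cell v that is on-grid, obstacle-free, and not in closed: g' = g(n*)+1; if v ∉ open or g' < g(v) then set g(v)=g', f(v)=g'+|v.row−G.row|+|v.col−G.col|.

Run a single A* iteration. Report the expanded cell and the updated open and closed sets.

step 1: expand (0,2) (f=7, h=4) → closed; open now [(0,3) g=4 f=7, (1,2) g=2 f=7, (2,0) g=1 f=9]

expanded=(0,2); open=[(0,3) g=4 f=7, (1,2) g=2 f=7, (2,0) g=1 f=9]; closed=[(0,1), (0,2), (1,0), (1,1)]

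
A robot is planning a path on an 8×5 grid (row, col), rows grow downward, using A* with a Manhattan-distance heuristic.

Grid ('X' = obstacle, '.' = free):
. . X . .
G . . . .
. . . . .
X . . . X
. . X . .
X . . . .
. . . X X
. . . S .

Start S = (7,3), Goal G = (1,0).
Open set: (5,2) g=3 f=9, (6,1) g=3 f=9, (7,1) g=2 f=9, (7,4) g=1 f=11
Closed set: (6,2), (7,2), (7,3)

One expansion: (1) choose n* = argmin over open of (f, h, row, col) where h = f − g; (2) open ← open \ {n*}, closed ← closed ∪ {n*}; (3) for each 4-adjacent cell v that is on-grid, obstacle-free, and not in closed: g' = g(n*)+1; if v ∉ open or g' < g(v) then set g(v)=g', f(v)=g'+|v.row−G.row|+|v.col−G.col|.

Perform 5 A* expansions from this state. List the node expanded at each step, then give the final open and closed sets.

step 1: expand (5,2) (f=9, h=6) → closed; open now [(5,1) g=4 f=9, (5,3) g=4 f=11, (6,1) g=3 f=9, (7,1) g=2 f=9, (7,4) g=1 f=11]
step 2: expand (5,1) (f=9, h=5) → closed; open now [(4,1) g=5 f=9, (5,3) g=4 f=11, (6,1) g=3 f=9, (7,1) g=2 f=9, (7,4) g=1 f=11]
step 3: expand (4,1) (f=9, h=4) → closed; open now [(3,1) g=6 f=9, (4,0) g=6 f=9, (5,3) g=4 f=11, (6,1) g=3 f=9, (7,1) g=2 f=9, (7,4) g=1 f=11]
step 4: expand (3,1) (f=9, h=3) → closed; open now [(2,1) g=7 f=9, (3,2) g=7 f=11, (4,0) g=6 f=9, (5,3) g=4 f=11, (6,1) g=3 f=9, (7,1) g=2 f=9, (7,4) g=1 f=11]
step 5: expand (2,1) (f=9, h=2) → closed; open now [(1,1) g=8 f=9, (2,0) g=8 f=9, (2,2) g=8 f=11, (3,2) g=7 f=11, (4,0) g=6 f=9, (5,3) g=4 f=11, (6,1) g=3 f=9, (7,1) g=2 f=9, (7,4) g=1 f=11]

order=[(5,2) → (5,1) → (4,1) → (3,1) → (2,1)]; open=[(1,1) g=8 f=9, (2,0) g=8 f=9, (2,2) g=8 f=11, (3,2) g=7 f=11, (4,0) g=6 f=9, (5,3) g=4 f=11, (6,1) g=3 f=9, (7,1) g=2 f=9, (7,4) g=1 f=11]; closed=[(2,1), (3,1), (4,1), (5,1), (5,2), (6,2), (7,2), (7,3)]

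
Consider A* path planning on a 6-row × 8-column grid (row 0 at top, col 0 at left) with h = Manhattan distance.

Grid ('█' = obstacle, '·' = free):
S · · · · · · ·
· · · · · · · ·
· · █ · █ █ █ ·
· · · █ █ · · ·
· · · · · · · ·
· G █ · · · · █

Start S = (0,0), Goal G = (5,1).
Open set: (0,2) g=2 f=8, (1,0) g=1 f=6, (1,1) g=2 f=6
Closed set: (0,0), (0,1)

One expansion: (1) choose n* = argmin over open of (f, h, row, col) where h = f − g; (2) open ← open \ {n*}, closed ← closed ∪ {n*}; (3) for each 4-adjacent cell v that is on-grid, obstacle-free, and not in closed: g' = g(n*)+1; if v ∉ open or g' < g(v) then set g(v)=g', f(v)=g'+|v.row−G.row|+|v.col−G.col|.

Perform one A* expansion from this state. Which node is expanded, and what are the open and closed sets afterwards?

expanded=(1,1); open=[(0,2) g=2 f=8, (1,0) g=1 f=6, (1,2) g=3 f=8, (2,1) g=3 f=6]; closed=[(0,0), (0,1), (1,1)]

step 1: expand (1,1) (f=6, h=4) → closed; open now [(0,2) g=2 f=8, (1,0) g=1 f=6, (1,2) g=3 f=8, (2,1) g=3 f=6]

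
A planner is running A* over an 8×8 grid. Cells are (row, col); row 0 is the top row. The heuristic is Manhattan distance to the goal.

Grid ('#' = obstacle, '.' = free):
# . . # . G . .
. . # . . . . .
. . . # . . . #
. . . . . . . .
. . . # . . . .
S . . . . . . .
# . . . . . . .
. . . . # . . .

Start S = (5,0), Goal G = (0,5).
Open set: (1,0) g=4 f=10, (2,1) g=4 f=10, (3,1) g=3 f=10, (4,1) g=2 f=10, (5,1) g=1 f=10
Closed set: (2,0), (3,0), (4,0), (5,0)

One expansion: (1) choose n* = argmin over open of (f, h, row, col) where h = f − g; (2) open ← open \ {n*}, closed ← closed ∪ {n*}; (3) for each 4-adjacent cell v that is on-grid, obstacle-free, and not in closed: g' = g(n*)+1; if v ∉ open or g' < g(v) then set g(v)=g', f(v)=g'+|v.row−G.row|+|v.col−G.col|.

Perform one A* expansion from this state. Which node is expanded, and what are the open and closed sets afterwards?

step 1: expand (1,0) (f=10, h=6) → closed; open now [(1,1) g=5 f=10, (2,1) g=4 f=10, (3,1) g=3 f=10, (4,1) g=2 f=10, (5,1) g=1 f=10]

expanded=(1,0); open=[(1,1) g=5 f=10, (2,1) g=4 f=10, (3,1) g=3 f=10, (4,1) g=2 f=10, (5,1) g=1 f=10]; closed=[(1,0), (2,0), (3,0), (4,0), (5,0)]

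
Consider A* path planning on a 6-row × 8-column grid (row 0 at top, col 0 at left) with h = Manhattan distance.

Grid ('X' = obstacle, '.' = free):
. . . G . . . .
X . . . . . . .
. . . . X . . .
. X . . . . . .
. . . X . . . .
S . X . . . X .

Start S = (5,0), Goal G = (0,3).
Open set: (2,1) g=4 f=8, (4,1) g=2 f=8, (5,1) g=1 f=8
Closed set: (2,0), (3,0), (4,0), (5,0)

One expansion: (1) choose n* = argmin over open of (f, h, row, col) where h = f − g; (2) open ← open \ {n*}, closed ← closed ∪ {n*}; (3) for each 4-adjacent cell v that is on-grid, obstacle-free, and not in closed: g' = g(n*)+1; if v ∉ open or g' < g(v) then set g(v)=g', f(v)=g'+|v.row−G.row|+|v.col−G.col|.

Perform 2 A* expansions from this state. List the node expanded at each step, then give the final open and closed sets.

order=[(2,1) → (1,1)]; open=[(0,1) g=6 f=8, (1,2) g=6 f=8, (2,2) g=5 f=8, (4,1) g=2 f=8, (5,1) g=1 f=8]; closed=[(1,1), (2,0), (2,1), (3,0), (4,0), (5,0)]

step 1: expand (2,1) (f=8, h=4) → closed; open now [(1,1) g=5 f=8, (2,2) g=5 f=8, (4,1) g=2 f=8, (5,1) g=1 f=8]
step 2: expand (1,1) (f=8, h=3) → closed; open now [(0,1) g=6 f=8, (1,2) g=6 f=8, (2,2) g=5 f=8, (4,1) g=2 f=8, (5,1) g=1 f=8]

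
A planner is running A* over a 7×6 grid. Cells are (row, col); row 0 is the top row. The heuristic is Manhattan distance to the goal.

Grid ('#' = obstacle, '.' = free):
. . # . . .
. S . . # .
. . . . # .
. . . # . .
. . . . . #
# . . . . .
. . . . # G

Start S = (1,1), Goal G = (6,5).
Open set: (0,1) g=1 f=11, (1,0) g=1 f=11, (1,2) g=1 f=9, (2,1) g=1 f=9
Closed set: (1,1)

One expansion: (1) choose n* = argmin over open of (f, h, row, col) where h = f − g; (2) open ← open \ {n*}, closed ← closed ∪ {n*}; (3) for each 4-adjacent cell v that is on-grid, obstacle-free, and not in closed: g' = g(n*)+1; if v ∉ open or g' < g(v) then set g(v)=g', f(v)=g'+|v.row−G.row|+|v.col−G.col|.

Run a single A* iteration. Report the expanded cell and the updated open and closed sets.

expanded=(1,2); open=[(0,1) g=1 f=11, (1,0) g=1 f=11, (1,3) g=2 f=9, (2,1) g=1 f=9, (2,2) g=2 f=9]; closed=[(1,1), (1,2)]

step 1: expand (1,2) (f=9, h=8) → closed; open now [(0,1) g=1 f=11, (1,0) g=1 f=11, (1,3) g=2 f=9, (2,1) g=1 f=9, (2,2) g=2 f=9]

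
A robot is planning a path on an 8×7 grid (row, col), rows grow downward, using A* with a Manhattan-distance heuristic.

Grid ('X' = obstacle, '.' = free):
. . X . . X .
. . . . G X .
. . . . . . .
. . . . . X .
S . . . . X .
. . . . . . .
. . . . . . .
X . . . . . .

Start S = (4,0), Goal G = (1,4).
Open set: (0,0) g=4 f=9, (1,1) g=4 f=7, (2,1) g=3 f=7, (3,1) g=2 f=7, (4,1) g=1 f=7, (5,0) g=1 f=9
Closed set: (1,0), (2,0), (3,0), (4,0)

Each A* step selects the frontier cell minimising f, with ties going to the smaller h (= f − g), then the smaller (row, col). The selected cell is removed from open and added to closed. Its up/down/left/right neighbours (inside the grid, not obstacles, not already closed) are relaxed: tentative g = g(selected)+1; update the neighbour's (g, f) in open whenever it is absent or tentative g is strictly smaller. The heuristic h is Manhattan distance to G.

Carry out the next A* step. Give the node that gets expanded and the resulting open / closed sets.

expanded=(1,1); open=[(0,0) g=4 f=9, (0,1) g=5 f=9, (1,2) g=5 f=7, (2,1) g=3 f=7, (3,1) g=2 f=7, (4,1) g=1 f=7, (5,0) g=1 f=9]; closed=[(1,0), (1,1), (2,0), (3,0), (4,0)]

step 1: expand (1,1) (f=7, h=3) → closed; open now [(0,0) g=4 f=9, (0,1) g=5 f=9, (1,2) g=5 f=7, (2,1) g=3 f=7, (3,1) g=2 f=7, (4,1) g=1 f=7, (5,0) g=1 f=9]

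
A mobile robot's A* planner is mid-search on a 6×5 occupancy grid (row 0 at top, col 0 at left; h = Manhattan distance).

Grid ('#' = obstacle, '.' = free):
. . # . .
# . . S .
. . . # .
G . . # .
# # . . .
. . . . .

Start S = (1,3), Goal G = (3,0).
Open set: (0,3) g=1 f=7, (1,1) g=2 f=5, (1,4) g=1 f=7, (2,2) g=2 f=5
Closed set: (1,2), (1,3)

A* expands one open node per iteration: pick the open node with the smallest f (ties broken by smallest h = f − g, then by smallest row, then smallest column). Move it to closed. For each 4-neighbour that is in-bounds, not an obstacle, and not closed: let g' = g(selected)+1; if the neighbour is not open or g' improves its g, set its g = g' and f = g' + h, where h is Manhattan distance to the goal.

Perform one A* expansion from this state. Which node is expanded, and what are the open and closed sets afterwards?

expanded=(1,1); open=[(0,1) g=3 f=7, (0,3) g=1 f=7, (1,4) g=1 f=7, (2,1) g=3 f=5, (2,2) g=2 f=5]; closed=[(1,1), (1,2), (1,3)]

step 1: expand (1,1) (f=5, h=3) → closed; open now [(0,1) g=3 f=7, (0,3) g=1 f=7, (1,4) g=1 f=7, (2,1) g=3 f=5, (2,2) g=2 f=5]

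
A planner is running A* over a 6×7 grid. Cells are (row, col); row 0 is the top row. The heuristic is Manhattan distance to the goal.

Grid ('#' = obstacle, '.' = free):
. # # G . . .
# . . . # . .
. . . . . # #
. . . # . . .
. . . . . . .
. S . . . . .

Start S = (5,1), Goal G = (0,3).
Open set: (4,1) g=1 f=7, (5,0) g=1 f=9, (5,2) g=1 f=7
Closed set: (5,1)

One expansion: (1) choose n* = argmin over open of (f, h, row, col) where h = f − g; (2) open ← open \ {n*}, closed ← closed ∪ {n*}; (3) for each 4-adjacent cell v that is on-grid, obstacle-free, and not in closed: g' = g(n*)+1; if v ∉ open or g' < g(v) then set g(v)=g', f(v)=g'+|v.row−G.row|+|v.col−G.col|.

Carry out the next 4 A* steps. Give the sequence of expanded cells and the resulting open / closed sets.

step 1: expand (4,1) (f=7, h=6) → closed; open now [(3,1) g=2 f=7, (4,0) g=2 f=9, (4,2) g=2 f=7, (5,0) g=1 f=9, (5,2) g=1 f=7]
step 2: expand (3,1) (f=7, h=5) → closed; open now [(2,1) g=3 f=7, (3,0) g=3 f=9, (3,2) g=3 f=7, (4,0) g=2 f=9, (4,2) g=2 f=7, (5,0) g=1 f=9, (5,2) g=1 f=7]
step 3: expand (2,1) (f=7, h=4) → closed; open now [(1,1) g=4 f=7, (2,0) g=4 f=9, (2,2) g=4 f=7, (3,0) g=3 f=9, (3,2) g=3 f=7, (4,0) g=2 f=9, (4,2) g=2 f=7, (5,0) g=1 f=9, (5,2) g=1 f=7]
step 4: expand (1,1) (f=7, h=3) → closed; open now [(1,2) g=5 f=7, (2,0) g=4 f=9, (2,2) g=4 f=7, (3,0) g=3 f=9, (3,2) g=3 f=7, (4,0) g=2 f=9, (4,2) g=2 f=7, (5,0) g=1 f=9, (5,2) g=1 f=7]

order=[(4,1) → (3,1) → (2,1) → (1,1)]; open=[(1,2) g=5 f=7, (2,0) g=4 f=9, (2,2) g=4 f=7, (3,0) g=3 f=9, (3,2) g=3 f=7, (4,0) g=2 f=9, (4,2) g=2 f=7, (5,0) g=1 f=9, (5,2) g=1 f=7]; closed=[(1,1), (2,1), (3,1), (4,1), (5,1)]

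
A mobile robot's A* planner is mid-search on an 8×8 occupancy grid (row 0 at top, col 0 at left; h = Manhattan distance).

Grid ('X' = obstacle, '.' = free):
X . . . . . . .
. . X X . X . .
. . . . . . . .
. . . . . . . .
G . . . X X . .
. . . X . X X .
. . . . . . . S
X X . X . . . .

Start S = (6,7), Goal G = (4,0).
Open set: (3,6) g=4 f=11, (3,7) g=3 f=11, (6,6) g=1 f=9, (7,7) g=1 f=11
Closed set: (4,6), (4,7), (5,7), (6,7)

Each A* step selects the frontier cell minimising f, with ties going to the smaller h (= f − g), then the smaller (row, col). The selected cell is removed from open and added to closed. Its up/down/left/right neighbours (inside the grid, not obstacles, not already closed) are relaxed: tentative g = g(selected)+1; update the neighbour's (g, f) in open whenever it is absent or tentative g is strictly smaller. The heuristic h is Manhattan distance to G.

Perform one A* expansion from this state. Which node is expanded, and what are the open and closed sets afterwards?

step 1: expand (6,6) (f=9, h=8) → closed; open now [(3,6) g=4 f=11, (3,7) g=3 f=11, (6,5) g=2 f=9, (7,6) g=2 f=11, (7,7) g=1 f=11]

expanded=(6,6); open=[(3,6) g=4 f=11, (3,7) g=3 f=11, (6,5) g=2 f=9, (7,6) g=2 f=11, (7,7) g=1 f=11]; closed=[(4,6), (4,7), (5,7), (6,6), (6,7)]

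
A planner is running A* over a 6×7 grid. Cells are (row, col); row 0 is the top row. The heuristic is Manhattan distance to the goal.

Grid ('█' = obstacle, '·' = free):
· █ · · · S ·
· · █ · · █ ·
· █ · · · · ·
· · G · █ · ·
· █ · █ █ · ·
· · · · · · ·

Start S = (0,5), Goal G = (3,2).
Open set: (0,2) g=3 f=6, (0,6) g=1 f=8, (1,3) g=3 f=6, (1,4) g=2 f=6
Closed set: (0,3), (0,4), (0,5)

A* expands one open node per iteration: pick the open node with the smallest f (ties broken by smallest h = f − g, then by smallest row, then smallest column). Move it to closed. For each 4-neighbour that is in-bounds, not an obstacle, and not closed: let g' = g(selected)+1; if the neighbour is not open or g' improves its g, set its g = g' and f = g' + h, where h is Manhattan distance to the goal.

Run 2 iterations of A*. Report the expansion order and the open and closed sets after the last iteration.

order=[(0,2) → (1,3)]; open=[(0,6) g=1 f=8, (1,4) g=2 f=6, (2,3) g=4 f=6]; closed=[(0,2), (0,3), (0,4), (0,5), (1,3)]

step 1: expand (0,2) (f=6, h=3) → closed; open now [(0,6) g=1 f=8, (1,3) g=3 f=6, (1,4) g=2 f=6]
step 2: expand (1,3) (f=6, h=3) → closed; open now [(0,6) g=1 f=8, (1,4) g=2 f=6, (2,3) g=4 f=6]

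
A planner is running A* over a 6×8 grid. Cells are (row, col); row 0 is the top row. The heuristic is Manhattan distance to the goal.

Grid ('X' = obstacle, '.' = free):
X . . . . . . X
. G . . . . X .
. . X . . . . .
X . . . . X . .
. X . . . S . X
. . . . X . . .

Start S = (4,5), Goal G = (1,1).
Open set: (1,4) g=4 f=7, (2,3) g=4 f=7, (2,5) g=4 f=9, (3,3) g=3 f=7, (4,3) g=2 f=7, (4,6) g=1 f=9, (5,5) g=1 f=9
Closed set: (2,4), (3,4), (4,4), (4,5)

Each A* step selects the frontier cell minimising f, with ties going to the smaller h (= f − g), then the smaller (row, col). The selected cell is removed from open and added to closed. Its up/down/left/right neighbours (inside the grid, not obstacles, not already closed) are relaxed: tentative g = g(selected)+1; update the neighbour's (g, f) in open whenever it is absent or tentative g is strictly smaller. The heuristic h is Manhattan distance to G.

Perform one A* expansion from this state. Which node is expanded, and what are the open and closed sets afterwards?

step 1: expand (1,4) (f=7, h=3) → closed; open now [(0,4) g=5 f=9, (1,3) g=5 f=7, (1,5) g=5 f=9, (2,3) g=4 f=7, (2,5) g=4 f=9, (3,3) g=3 f=7, (4,3) g=2 f=7, (4,6) g=1 f=9, (5,5) g=1 f=9]

expanded=(1,4); open=[(0,4) g=5 f=9, (1,3) g=5 f=7, (1,5) g=5 f=9, (2,3) g=4 f=7, (2,5) g=4 f=9, (3,3) g=3 f=7, (4,3) g=2 f=7, (4,6) g=1 f=9, (5,5) g=1 f=9]; closed=[(1,4), (2,4), (3,4), (4,4), (4,5)]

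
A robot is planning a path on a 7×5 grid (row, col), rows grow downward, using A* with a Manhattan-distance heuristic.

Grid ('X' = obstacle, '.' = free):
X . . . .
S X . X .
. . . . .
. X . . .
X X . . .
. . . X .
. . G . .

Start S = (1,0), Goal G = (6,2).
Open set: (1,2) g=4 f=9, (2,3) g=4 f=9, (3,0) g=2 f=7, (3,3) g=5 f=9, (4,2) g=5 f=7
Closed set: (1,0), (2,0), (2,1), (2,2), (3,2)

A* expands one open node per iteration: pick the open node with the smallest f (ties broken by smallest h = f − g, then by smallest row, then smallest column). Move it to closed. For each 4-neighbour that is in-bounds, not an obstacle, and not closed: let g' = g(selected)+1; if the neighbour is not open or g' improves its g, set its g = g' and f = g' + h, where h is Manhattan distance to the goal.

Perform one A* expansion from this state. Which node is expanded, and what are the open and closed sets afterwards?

step 1: expand (4,2) (f=7, h=2) → closed; open now [(1,2) g=4 f=9, (2,3) g=4 f=9, (3,0) g=2 f=7, (3,3) g=5 f=9, (4,3) g=6 f=9, (5,2) g=6 f=7]

expanded=(4,2); open=[(1,2) g=4 f=9, (2,3) g=4 f=9, (3,0) g=2 f=7, (3,3) g=5 f=9, (4,3) g=6 f=9, (5,2) g=6 f=7]; closed=[(1,0), (2,0), (2,1), (2,2), (3,2), (4,2)]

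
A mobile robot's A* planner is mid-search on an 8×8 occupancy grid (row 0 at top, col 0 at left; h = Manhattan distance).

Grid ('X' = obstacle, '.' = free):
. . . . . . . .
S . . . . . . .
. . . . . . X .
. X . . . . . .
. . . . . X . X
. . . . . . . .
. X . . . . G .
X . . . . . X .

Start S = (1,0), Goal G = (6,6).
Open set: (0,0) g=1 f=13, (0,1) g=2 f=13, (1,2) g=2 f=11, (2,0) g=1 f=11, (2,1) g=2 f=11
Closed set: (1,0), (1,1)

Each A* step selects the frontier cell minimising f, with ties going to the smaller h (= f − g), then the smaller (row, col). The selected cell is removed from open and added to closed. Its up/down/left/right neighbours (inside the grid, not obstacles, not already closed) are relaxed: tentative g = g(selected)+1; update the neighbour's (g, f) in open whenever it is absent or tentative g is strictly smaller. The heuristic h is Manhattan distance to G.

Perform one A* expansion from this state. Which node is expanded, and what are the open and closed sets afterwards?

expanded=(1,2); open=[(0,0) g=1 f=13, (0,1) g=2 f=13, (0,2) g=3 f=13, (1,3) g=3 f=11, (2,0) g=1 f=11, (2,1) g=2 f=11, (2,2) g=3 f=11]; closed=[(1,0), (1,1), (1,2)]

step 1: expand (1,2) (f=11, h=9) → closed; open now [(0,0) g=1 f=13, (0,1) g=2 f=13, (0,2) g=3 f=13, (1,3) g=3 f=11, (2,0) g=1 f=11, (2,1) g=2 f=11, (2,2) g=3 f=11]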